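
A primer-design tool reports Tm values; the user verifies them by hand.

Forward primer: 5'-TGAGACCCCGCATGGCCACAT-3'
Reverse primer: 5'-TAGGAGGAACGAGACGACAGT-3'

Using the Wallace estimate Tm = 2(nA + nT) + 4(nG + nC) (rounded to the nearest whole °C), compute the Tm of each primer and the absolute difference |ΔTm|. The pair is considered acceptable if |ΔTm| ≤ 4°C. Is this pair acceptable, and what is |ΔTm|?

|ΔTm| = 4°C; the pair is acceptable.

Forward: A=5 T=3 G=5 C=8 → Tm = 2·8 + 4·13 = 68°C.
Reverse: A=8 T=2 G=8 C=3 → Tm = 2·10 + 4·11 = 64°C.
|ΔTm| = |68 − 64| = 4°C, ≤ 4°C.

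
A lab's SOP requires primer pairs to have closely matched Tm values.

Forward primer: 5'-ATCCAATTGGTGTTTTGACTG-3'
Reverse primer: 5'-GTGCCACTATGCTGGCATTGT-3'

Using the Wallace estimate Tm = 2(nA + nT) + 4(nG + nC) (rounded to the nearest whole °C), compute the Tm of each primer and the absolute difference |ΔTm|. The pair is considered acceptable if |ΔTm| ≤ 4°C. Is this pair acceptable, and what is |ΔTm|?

|ΔTm| = 6°C; the pair is not acceptable.

Forward: A=4 T=9 G=5 C=3 → Tm = 2·13 + 4·8 = 58°C.
Reverse: A=3 T=7 G=6 C=5 → Tm = 2·10 + 4·11 = 64°C.
|ΔTm| = |58 − 64| = 6°C, > 4°C.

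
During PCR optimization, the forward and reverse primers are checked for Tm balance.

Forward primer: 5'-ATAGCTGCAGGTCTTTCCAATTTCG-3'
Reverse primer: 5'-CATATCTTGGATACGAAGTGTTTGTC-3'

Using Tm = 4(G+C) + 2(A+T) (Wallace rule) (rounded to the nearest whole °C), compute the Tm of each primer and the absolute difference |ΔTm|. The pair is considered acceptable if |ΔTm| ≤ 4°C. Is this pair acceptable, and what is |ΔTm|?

Forward: A=5 T=9 G=5 C=6 → Tm = 2·14 + 4·11 = 72°C.
Reverse: A=6 T=10 G=6 C=4 → Tm = 2·16 + 4·10 = 72°C.
|ΔTm| = |72 − 72| = 0°C, ≤ 4°C.

|ΔTm| = 0°C; the pair is acceptable.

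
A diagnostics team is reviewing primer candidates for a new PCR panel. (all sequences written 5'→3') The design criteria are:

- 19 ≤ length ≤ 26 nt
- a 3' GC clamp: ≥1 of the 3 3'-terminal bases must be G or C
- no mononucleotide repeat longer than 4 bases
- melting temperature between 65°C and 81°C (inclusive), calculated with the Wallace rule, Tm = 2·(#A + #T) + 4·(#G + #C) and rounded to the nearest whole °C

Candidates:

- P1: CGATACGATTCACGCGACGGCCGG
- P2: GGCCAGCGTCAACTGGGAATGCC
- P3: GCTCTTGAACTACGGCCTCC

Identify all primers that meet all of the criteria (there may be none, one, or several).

P1 (24 nt, A=5 T=3 G=8 C=8): length 24 ✓; 3' end CGG has 3 G/C ✓; longest run = 2 ✓; Tm = 2·8 + 4·16 = 80°C ✓ — passes.
P2 (23 nt, A=5 T=3 G=8 C=7): length 23 ✓; 3' end GCC has 3 G/C ✓; longest run = 3 ✓; Tm = 2·8 + 4·15 = 76°C ✓ — passes.
P3 (20 nt, A=3 T=5 G=4 C=8): length 20 ✓; 3' end TCC has 2 G/C ✓; longest run = 2 ✓; Tm = 2·8 + 4·12 = 64°C, outside 65–81°C ✗ — fails.

P1 and P2.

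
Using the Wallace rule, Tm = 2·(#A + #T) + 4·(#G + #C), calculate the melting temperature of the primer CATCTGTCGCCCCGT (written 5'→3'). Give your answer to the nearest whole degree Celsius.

50°C

Base counts: A=1, T=4, G=3, C=7 (length 15).
Tm = 2·(1+4) + 4·(3+7) = 2·5 + 4·10 = 10 + 40 = 50°C.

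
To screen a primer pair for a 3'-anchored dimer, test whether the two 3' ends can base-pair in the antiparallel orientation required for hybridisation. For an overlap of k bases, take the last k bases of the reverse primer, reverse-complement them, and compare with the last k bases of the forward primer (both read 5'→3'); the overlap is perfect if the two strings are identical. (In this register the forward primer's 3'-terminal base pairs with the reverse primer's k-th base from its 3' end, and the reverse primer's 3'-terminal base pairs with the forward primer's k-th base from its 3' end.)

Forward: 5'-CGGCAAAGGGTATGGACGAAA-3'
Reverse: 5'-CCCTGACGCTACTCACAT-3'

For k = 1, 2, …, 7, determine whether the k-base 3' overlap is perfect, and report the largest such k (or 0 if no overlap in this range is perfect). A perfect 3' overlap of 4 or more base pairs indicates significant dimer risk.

Last 7 bases (5'→3') — forward …GACGAAA, reverse …CTCACAT.
Reverse complement of the reverse primer's last 7 bases: ATGTGAG; its first k bases are the reverse complement of the reverse primer's last k bases, so a perfect k-base overlap needs the forward primer's last k bases to equal them.
Comparing (forward last k vs required): k=1: A vs A ✓; k=2: AA vs AT ✗; k=3: AAA vs ATG ✗; k=4: GAAA vs ATGT ✗; k=5: CGAAA vs ATGTG ✗; k=6: ACGAAA vs ATGTGA ✗; k=7: GACGAAA vs ATGTGAG ✗.
Only k = 1 is perfect, so the longest perfect 3' overlap is 1.

Longest perfect overlap: 1 complementary base pair; below the dimer-risk threshold (threshold 4).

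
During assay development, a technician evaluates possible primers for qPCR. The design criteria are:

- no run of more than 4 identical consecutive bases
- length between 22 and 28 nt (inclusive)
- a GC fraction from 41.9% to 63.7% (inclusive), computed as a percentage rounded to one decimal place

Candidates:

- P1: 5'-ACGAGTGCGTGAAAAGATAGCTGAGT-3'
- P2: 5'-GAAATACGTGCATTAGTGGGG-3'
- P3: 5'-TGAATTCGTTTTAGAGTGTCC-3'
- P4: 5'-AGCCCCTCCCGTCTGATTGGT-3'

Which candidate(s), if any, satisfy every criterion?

P1 (26 nt, A=9 T=5 G=9 C=3): longest run = 4 ✓; length 26 ✓; GC 12/26 = 46.2% ✓ — passes.
P2 (21 nt, A=6 T=5 G=8 C=2): longest run = 4 ✓; length 21, outside 22–28 ✗; GC 10/21 = 47.6% ✓ — fails.
P3 (21 nt, A=4 T=9 G=5 C=3): longest run = 4 ✓; length 21, outside 22–28 ✗; GC 8/21 = 38.1%, outside 41.9–63.7% ✗ — fails.
P4 (21 nt, A=2 T=6 G=5 C=8): longest run = 4 ✓; length 21, outside 22–28 ✗; GC 13/21 = 61.9% ✓ — fails.

P1 only.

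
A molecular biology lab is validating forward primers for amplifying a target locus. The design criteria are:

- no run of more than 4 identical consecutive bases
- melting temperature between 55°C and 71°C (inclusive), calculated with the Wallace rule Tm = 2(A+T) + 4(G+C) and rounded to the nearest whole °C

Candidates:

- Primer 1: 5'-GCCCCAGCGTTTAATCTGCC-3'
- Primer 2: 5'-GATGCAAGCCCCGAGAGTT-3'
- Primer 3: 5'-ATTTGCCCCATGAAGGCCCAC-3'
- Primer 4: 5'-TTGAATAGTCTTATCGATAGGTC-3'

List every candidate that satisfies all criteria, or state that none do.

Primer 1 (20 nt, A=3 T=5 G=4 C=8): longest run = 4 ✓; Tm = 2·8 + 4·12 = 64°C ✓ — passes.
Primer 2 (19 nt, A=5 T=3 G=6 C=5): longest run = 4 ✓; Tm = 2·8 + 4·11 = 60°C ✓ — passes.
Primer 3 (21 nt, A=5 T=4 G=4 C=8): longest run = 4 ✓; Tm = 2·9 + 4·12 = 66°C ✓ — passes.
Primer 4 (23 nt, A=6 T=9 G=5 C=3): longest run = 2 ✓; Tm = 2·15 + 4·8 = 62°C ✓ — passes.

Primer 1, Primer 2, Primer 3 and Primer 4.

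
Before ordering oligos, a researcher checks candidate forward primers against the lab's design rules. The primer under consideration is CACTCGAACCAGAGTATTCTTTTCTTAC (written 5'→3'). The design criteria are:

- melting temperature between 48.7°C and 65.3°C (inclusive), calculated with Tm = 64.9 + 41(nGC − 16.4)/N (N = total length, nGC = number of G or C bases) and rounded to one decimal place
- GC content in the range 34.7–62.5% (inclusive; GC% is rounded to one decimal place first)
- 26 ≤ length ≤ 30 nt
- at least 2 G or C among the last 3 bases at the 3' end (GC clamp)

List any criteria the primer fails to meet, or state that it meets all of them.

Fails: GC clamp.

Base counts: A=7, T=10, G=3, C=8 (length 28).
Tm: Tm = 64.9 + 41·(11 − 16.4)/28 = 57.0°C ✓
GC content: GC 11/28 = 39.3% ✓
length: length 28 ✓
GC clamp: 3' end TAC has 1 G/C, need ≥2 ✗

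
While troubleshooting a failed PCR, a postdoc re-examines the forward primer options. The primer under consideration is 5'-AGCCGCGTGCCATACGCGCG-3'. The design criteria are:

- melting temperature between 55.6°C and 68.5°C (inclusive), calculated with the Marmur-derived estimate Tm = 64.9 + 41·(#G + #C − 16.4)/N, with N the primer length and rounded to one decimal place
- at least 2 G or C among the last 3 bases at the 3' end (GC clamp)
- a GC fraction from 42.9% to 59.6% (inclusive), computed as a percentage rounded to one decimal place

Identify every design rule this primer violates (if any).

Fails: GC content.

Base counts: A=3, T=2, G=7, C=8 (length 20).
Tm: Tm = 64.9 + 41·(15 − 16.4)/20 = 62.0°C ✓
GC clamp: 3' end GCG has 3 G/C ✓
GC content: GC 15/20 = 75.0%, outside 42.9–59.6% ✗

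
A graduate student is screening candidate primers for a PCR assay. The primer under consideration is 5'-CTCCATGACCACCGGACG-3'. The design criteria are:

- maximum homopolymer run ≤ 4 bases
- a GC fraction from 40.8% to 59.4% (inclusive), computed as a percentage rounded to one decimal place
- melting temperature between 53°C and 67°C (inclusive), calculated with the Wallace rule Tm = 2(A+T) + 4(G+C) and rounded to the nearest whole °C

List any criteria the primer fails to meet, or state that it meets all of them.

Fails: GC content.

Base counts: A=4, T=2, G=4, C=8 (length 18).
homopolymer run: longest run = 2 ✓
GC content: GC 12/18 = 66.7%, outside 40.8–59.4% ✗
Tm: Tm = 2·6 + 4·12 = 60°C ✓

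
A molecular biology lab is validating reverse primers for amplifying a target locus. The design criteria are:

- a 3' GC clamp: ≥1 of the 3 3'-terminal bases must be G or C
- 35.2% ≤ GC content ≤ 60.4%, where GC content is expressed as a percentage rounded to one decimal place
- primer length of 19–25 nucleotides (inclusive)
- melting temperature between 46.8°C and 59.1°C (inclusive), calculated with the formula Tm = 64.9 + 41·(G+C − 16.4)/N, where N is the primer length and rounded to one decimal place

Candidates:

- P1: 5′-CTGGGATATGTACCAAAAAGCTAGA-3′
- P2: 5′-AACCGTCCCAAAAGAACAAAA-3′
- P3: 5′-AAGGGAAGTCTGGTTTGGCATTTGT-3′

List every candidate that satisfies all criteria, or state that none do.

P1 (25 nt, A=10 T=5 G=6 C=4): 3' end AGA has 1 G/C ✓; GC 10/25 = 40.0% ✓; length 25 ✓; Tm = 64.9 + 41·(10 − 16.4)/25 = 54.4°C ✓ — passes.
P2 (21 nt, A=12 T=1 G=2 C=6): 3' end AAA has 0 G/C, need ≥1 ✗; GC 8/21 = 38.1% ✓; length 21 ✓; Tm = 64.9 + 41·(8 − 16.4)/21 = 48.5°C ✓ — fails.
P3 (25 nt, A=5 T=9 G=9 C=2): 3' end TGT has 1 G/C ✓; GC 11/25 = 44.0% ✓; length 25 ✓; Tm = 64.9 + 41·(11 − 16.4)/25 = 56.0°C ✓ — passes.

P1 and P3.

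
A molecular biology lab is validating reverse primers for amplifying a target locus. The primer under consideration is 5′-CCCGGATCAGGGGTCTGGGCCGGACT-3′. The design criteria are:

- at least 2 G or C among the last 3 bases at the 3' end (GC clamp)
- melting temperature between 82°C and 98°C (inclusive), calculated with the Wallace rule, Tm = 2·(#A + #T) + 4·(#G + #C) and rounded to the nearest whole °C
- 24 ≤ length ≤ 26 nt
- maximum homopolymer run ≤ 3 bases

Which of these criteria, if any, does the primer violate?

Base counts: A=3, T=4, G=11, C=8 (length 26).
GC clamp: 3' end ACT has 1 G/C, need ≥2 ✗
Tm: Tm = 2·7 + 4·19 = 90°C ✓
length: length 26 ✓
homopolymer run: longest run = 4, exceeds 3 ✗

Fails: GC clamp, homopolymer run.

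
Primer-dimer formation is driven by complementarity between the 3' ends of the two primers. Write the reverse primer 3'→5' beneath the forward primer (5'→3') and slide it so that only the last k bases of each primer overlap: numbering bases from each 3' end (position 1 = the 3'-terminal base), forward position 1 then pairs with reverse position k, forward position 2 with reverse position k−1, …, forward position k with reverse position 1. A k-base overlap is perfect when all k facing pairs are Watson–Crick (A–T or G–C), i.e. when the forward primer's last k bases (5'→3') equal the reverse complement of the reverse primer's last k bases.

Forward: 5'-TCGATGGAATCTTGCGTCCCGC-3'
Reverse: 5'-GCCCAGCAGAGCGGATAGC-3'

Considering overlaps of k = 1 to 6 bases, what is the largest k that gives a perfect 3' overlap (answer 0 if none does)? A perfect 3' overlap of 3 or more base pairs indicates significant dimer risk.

Last 6 bases (5'→3') — forward …TCCCGC, reverse …GATAGC.
Reverse complement of the reverse primer's last 6 bases: GCTATC; its first k bases are the reverse complement of the reverse primer's last k bases, so a perfect k-base overlap needs the forward primer's last k bases to equal them.
Comparing (forward last k vs required): k=1: C vs G ✗; k=2: GC vs GC ✓; k=3: CGC vs GCT ✗; k=4: CCGC vs GCTA ✗; k=5: CCCGC vs GCTAT ✗; k=6: TCCCGC vs GCTATC ✗.
Only k = 2 is perfect, so the longest perfect 3' overlap is 2.

Longest perfect overlap: 2 complementary base pairs; below the dimer-risk threshold (threshold 3).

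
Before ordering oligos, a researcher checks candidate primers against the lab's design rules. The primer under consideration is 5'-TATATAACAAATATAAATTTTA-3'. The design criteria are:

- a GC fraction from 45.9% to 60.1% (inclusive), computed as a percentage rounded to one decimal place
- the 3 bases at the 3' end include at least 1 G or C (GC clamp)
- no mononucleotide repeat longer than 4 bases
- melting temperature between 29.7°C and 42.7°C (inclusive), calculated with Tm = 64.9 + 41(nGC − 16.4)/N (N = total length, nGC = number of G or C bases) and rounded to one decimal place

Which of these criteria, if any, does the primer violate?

Base counts: A=12, T=9, G=0, C=1 (length 22).
GC content: GC 1/22 = 4.5%, outside 45.9–60.1% ✗
GC clamp: 3' end TTA has 0 G/C, need ≥1 ✗
homopolymer run: longest run = 4 ✓
Tm: Tm = 64.9 + 41·(1 − 16.4)/22 = 36.2°C ✓

Fails: GC content, GC clamp.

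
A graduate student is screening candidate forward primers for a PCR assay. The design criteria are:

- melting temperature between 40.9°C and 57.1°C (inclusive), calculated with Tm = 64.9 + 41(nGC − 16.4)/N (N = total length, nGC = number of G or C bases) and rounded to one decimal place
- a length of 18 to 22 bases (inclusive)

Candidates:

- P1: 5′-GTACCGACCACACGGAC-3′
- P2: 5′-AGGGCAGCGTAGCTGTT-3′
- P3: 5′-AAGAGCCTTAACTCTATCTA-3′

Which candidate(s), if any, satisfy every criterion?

P1 (17 nt, A=5 T=1 G=4 C=7): Tm = 64.9 + 41·(11 − 16.4)/17 = 51.9°C ✓; length 17, outside 18–22 ✗ — fails.
P2 (17 nt, A=3 T=4 G=7 C=3): Tm = 64.9 + 41·(10 − 16.4)/17 = 49.5°C ✓; length 17, outside 18–22 ✗ — fails.
P3 (20 nt, A=7 T=6 G=2 C=5): Tm = 64.9 + 41·(7 − 16.4)/20 = 45.6°C ✓; length 20 ✓ — passes.

P3 only.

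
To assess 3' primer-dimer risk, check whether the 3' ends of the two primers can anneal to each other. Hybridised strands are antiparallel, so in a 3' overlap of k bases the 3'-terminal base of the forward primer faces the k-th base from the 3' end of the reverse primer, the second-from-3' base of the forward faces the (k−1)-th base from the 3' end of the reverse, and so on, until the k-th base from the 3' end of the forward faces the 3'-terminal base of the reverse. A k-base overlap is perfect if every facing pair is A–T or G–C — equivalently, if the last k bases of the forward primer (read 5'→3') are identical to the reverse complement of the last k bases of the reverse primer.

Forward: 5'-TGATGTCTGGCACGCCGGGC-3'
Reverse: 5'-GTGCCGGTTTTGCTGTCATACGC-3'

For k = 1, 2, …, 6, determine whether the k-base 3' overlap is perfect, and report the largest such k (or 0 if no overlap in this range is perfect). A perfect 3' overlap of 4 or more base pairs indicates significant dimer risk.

Longest perfect overlap: 2 complementary base pairs; below the dimer-risk threshold (threshold 4).

Last 6 bases (5'→3') — forward …CCGGGC, reverse …ATACGC.
Reverse complement of the reverse primer's last 6 bases: GCGTAT; its first k bases are the reverse complement of the reverse primer's last k bases, so a perfect k-base overlap needs the forward primer's last k bases to equal them.
Comparing (forward last k vs required): k=1: C vs G ✗; k=2: GC vs GC ✓; k=3: GGC vs GCG ✗; k=4: GGGC vs GCGT ✗; k=5: CGGGC vs GCGTA ✗; k=6: CCGGGC vs GCGTAT ✗.
Only k = 2 is perfect, so the longest perfect 3' overlap is 2.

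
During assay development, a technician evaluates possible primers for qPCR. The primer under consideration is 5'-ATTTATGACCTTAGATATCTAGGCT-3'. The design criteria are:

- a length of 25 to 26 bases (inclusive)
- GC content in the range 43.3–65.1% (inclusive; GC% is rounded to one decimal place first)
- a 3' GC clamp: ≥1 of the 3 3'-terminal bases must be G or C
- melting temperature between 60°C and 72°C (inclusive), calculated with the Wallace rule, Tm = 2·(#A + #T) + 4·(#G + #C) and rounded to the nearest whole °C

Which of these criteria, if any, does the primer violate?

Base counts: A=7, T=10, G=4, C=4 (length 25).
length: length 25 ✓
GC content: GC 8/25 = 32.0%, outside 43.3–65.1% ✗
GC clamp: 3' end GCT has 2 G/C ✓
Tm: Tm = 2·17 + 4·8 = 66°C ✓

Fails: GC content.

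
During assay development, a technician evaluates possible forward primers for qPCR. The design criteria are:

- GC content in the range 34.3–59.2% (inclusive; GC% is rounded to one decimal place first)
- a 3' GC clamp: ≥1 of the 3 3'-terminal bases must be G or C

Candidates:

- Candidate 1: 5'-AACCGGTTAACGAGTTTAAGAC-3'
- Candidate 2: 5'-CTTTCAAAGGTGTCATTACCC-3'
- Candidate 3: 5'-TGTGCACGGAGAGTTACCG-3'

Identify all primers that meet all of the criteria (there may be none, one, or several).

Candidate 1, Candidate 2 and Candidate 3.

Candidate 1 (22 nt, A=8 T=5 G=5 C=4): GC 9/22 = 40.9% ✓; 3' end GAC has 2 G/C ✓ — passes.
Candidate 2 (21 nt, A=5 T=7 G=3 C=6): GC 9/21 = 42.9% ✓; 3' end CCC has 3 G/C ✓ — passes.
Candidate 3 (19 nt, A=4 T=4 G=7 C=4): GC 11/19 = 57.9% ✓; 3' end CCG has 3 G/C ✓ — passes.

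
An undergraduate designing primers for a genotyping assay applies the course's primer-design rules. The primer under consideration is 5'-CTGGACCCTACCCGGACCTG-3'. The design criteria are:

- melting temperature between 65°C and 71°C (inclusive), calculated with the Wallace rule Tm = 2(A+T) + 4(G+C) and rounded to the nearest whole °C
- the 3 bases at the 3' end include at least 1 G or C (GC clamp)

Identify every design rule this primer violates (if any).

Base counts: A=3, T=3, G=5, C=9 (length 20).
Tm: Tm = 2·6 + 4·14 = 68°C ✓
GC clamp: 3' end CTG has 2 G/C ✓

Meets all criteria.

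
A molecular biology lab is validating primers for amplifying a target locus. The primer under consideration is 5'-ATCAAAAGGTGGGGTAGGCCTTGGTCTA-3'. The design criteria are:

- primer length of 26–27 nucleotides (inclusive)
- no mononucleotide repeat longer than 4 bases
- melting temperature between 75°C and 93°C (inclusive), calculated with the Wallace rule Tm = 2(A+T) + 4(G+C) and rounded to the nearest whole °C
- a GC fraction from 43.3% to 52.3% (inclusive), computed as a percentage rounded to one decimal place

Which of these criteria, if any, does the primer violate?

Fails: length.

Base counts: A=7, T=7, G=10, C=4 (length 28).
length: length 28, outside 26–27 ✗
homopolymer run: longest run = 4 ✓
Tm: Tm = 2·14 + 4·14 = 84°C ✓
GC content: GC 14/28 = 50.0% ✓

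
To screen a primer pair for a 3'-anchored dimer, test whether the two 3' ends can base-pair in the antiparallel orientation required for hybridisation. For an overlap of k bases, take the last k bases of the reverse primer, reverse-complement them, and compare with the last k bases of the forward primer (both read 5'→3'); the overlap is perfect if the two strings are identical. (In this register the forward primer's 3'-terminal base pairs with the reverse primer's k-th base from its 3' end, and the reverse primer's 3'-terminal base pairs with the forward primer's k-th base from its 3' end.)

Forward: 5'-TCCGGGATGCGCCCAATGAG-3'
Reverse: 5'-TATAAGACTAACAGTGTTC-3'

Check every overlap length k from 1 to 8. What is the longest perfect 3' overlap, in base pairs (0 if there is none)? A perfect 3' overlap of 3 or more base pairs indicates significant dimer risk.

Last 8 bases (5'→3') — forward …CCAATGAG, reverse …CAGTGTTC.
Reverse complement of the reverse primer's last 8 bases: GAACACTG; its first k bases are the reverse complement of the reverse primer's last k bases, so a perfect k-base overlap needs the forward primer's last k bases to equal them.
Comparing (forward last k vs required): k=1: G vs G ✓; k=2: AG vs GA ✗; k=3: GAG vs GAA ✗; k=4: TGAG vs GAAC ✗; k=5: ATGAG vs GAACA ✗; k=6: AATGAG vs GAACAC ✗; k=7: CAATGAG vs GAACACT ✗; k=8: CCAATGAG vs GAACACTG ✗.
Only k = 1 is perfect, so the longest perfect 3' overlap is 1.

Longest perfect overlap: 1 complementary base pair; below the dimer-risk threshold (threshold 3).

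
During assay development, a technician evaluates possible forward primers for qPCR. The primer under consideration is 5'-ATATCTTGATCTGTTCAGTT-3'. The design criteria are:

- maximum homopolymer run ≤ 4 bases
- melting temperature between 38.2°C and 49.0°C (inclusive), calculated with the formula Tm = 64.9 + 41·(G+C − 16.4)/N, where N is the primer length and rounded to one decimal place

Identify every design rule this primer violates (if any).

Meets all criteria.

Base counts: A=4, T=10, G=3, C=3 (length 20).
homopolymer run: longest run = 2 ✓
Tm: Tm = 64.9 + 41·(6 − 16.4)/20 = 43.6°C ✓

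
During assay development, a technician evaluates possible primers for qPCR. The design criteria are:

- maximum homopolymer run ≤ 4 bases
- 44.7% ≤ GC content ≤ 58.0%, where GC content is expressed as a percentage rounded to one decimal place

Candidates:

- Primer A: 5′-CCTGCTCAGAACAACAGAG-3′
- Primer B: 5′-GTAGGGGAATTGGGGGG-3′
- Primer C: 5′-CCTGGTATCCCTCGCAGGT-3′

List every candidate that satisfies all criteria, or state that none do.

Primer A (19 nt, A=7 T=2 G=4 C=6): longest run = 2 ✓; GC 10/19 = 52.6% ✓ — passes.
Primer B (17 nt, A=3 T=3 G=11 C=0): longest run = 6, exceeds 4 ✗; GC 11/17 = 64.7%, outside 44.7–58.0% ✗ — fails.
Primer C (19 nt, A=2 T=5 G=5 C=7): longest run = 3 ✓; GC 12/19 = 63.2%, outside 44.7–58.0% ✗ — fails.

Primer A only.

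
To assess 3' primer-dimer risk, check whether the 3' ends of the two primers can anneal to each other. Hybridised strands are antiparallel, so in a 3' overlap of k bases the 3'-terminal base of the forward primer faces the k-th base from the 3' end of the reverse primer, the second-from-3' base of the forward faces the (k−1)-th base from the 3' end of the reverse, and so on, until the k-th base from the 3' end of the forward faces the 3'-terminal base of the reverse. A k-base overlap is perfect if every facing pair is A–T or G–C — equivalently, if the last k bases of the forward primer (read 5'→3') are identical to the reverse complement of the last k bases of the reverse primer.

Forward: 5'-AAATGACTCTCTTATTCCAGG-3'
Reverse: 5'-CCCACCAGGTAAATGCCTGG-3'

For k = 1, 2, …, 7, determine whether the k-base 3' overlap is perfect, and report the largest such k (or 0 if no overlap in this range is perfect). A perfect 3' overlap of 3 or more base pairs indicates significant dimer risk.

Last 7 bases (5'→3') — forward …TTCCAGG, reverse …TGCCTGG.
Reverse complement of the reverse primer's last 7 bases: CCAGGCA; its first k bases are the reverse complement of the reverse primer's last k bases, so a perfect k-base overlap needs the forward primer's last k bases to equal them.
Comparing (forward last k vs required): k=1: G vs C ✗; k=2: GG vs CC ✗; k=3: AGG vs CCA ✗; k=4: CAGG vs CCAG ✗; k=5: CCAGG vs CCAGG ✓; k=6: TCCAGG vs CCAGGC ✗; k=7: TTCCAGG vs CCAGGCA ✗.
Only k = 5 is perfect, so the longest perfect 3' overlap is 5.

Longest perfect overlap: 5 complementary base pairs; significant dimer risk (threshold 3).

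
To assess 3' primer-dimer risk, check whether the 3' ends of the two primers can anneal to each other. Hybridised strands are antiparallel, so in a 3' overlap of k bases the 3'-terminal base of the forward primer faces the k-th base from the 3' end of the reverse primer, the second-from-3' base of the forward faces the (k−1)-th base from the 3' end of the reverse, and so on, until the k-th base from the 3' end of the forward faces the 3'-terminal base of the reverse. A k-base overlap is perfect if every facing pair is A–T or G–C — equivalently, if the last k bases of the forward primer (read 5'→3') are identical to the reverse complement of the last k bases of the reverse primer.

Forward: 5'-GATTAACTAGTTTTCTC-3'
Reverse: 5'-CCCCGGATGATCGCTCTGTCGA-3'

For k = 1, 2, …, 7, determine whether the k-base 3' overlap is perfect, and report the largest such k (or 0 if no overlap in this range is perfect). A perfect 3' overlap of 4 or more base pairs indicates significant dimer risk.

Longest perfect overlap: 2 complementary base pairs; below the dimer-risk threshold (threshold 4).

Last 7 bases (5'→3') — forward …TTTTCTC, reverse …CTGTCGA.
Reverse complement of the reverse primer's last 7 bases: TCGACAG; its first k bases are the reverse complement of the reverse primer's last k bases, so a perfect k-base overlap needs the forward primer's last k bases to equal them.
Comparing (forward last k vs required): k=1: C vs T ✗; k=2: TC vs TC ✓; k=3: CTC vs TCG ✗; k=4: TCTC vs TCGA ✗; k=5: TTCTC vs TCGAC ✗; k=6: TTTCTC vs TCGACA ✗; k=7: TTTTCTC vs TCGACAG ✗.
Only k = 2 is perfect, so the longest perfect 3' overlap is 2.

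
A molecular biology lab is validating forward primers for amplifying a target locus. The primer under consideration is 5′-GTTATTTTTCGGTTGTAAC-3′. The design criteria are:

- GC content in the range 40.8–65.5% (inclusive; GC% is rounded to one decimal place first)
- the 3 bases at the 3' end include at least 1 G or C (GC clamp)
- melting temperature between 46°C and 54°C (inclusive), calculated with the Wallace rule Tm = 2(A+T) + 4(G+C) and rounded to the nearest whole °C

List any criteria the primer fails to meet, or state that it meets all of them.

Fails: GC content.

Base counts: A=3, T=10, G=4, C=2 (length 19).
GC content: GC 6/19 = 31.6%, outside 40.8–65.5% ✗
GC clamp: 3' end AAC has 1 G/C ✓
Tm: Tm = 2·13 + 4·6 = 50°C ✓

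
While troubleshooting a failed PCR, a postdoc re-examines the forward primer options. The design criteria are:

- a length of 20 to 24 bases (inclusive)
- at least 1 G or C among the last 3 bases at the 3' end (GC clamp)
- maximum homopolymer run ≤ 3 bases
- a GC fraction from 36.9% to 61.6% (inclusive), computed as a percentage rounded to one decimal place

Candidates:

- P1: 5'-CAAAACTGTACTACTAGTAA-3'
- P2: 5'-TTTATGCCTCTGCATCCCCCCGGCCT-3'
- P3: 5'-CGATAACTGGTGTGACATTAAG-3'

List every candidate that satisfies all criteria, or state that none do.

P1 (20 nt, A=9 T=5 G=2 C=4): length 20 ✓; 3' end TAA has 0 G/C, need ≥1 ✗; longest run = 4, exceeds 3 ✗; GC 6/20 = 30.0%, outside 36.9–61.6% ✗ — fails.
P2 (26 nt, A=2 T=8 G=4 C=12): length 26, outside 20–24 ✗; 3' end CCT has 2 G/C ✓; longest run = 6, exceeds 3 ✗; GC 16/26 = 61.5% ✓ — fails.
P3 (22 nt, A=7 T=6 G=6 C=3): length 22 ✓; 3' end AAG has 1 G/C ✓; longest run = 2 ✓; GC 9/22 = 40.9% ✓ — passes.

P3 only.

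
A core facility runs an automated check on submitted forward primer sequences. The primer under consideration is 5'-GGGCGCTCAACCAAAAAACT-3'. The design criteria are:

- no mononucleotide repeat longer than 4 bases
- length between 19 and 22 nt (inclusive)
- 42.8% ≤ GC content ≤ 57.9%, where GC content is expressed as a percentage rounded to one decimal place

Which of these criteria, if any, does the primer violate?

Base counts: A=8, T=2, G=4, C=6 (length 20).
homopolymer run: longest run = 6, exceeds 4 ✗
length: length 20 ✓
GC content: GC 10/20 = 50.0% ✓

Fails: homopolymer run.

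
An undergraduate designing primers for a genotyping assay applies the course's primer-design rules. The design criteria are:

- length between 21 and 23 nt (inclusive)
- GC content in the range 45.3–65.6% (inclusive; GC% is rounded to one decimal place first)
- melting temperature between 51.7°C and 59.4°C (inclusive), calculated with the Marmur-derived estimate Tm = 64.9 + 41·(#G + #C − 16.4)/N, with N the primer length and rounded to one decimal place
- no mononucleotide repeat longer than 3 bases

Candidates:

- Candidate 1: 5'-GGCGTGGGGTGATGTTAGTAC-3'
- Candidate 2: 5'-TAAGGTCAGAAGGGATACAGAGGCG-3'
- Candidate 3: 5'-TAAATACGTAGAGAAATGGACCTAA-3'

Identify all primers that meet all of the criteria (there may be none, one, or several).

None of the candidates satisfy all criteria.

Candidate 1 (21 nt, A=3 T=6 G=10 C=2): length 21 ✓; GC 12/21 = 57.1% ✓; Tm = 64.9 + 41·(12 − 16.4)/21 = 56.3°C ✓; longest run = 4, exceeds 3 ✗ — fails.
Candidate 2 (25 nt, A=9 T=3 G=10 C=3): length 25, outside 21–23 ✗; GC 13/25 = 52.0% ✓; Tm = 64.9 + 41·(13 − 16.4)/25 = 59.3°C ✓; longest run = 3 ✓ — fails.
Candidate 3 (25 nt, A=12 T=5 G=5 C=3): length 25, outside 21–23 ✗; GC 8/25 = 32.0%, outside 45.3–65.6% ✗; Tm = 64.9 + 41·(8 − 16.4)/25 = 51.1°C, outside 51.7–59.4°C ✗; longest run = 3 ✓ — fails.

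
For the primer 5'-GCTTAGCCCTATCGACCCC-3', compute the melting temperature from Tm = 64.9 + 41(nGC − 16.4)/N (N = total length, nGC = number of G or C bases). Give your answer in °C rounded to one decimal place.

55.4°C

Base counts: A=3, T=4, G=3, C=9; G+C = 12, N = 19.
Tm = 64.9 + 41·(12 − 16.4)/19 = 64.9 + -180.40/19 = 55.4°C.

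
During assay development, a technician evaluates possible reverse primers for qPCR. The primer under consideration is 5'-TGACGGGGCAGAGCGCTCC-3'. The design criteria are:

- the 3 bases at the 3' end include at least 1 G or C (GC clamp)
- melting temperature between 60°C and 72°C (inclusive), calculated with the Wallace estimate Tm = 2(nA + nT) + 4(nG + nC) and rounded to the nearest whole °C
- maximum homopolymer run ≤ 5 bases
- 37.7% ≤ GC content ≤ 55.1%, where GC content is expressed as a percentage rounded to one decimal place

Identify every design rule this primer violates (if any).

Base counts: A=3, T=2, G=8, C=6 (length 19).
GC clamp: 3' end TCC has 2 G/C ✓
Tm: Tm = 2·5 + 4·14 = 66°C ✓
homopolymer run: longest run = 4 ✓
GC content: GC 14/19 = 73.7%, outside 37.7–55.1% ✗

Fails: GC content.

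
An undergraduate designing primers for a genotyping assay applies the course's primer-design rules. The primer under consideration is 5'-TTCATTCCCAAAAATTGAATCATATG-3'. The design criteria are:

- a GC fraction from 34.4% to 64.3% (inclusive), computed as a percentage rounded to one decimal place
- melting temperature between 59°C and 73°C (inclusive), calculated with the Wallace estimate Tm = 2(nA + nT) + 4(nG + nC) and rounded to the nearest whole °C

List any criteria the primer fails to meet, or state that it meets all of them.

Fails: GC content.

Base counts: A=10, T=9, G=2, C=5 (length 26).
GC content: GC 7/26 = 26.9%, outside 34.4–64.3% ✗
Tm: Tm = 2·19 + 4·7 = 66°C ✓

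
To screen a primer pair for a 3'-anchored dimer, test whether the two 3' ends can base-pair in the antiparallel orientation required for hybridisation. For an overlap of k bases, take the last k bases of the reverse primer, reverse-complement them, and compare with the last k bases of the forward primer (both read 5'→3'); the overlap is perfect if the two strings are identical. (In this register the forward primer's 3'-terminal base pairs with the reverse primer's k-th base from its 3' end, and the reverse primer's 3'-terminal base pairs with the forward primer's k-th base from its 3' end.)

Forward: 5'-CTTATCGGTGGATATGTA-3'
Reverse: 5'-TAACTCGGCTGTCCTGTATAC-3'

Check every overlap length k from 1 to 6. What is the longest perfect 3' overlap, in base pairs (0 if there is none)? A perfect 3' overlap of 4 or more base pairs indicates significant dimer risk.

Longest perfect overlap: 3 complementary base pairs; below the dimer-risk threshold (threshold 4).

Last 6 bases (5'→3') — forward …TATGTA, reverse …GTATAC.
Reverse complement of the reverse primer's last 6 bases: GTATAC; its first k bases are the reverse complement of the reverse primer's last k bases, so a perfect k-base overlap needs the forward primer's last k bases to equal them.
Comparing (forward last k vs required): k=1: A vs G ✗; k=2: TA vs GT ✗; k=3: GTA vs GTA ✓; k=4: TGTA vs GTAT ✗; k=5: ATGTA vs GTATA ✗; k=6: TATGTA vs GTATAC ✗.
Only k = 3 is perfect, so the longest perfect 3' overlap is 3.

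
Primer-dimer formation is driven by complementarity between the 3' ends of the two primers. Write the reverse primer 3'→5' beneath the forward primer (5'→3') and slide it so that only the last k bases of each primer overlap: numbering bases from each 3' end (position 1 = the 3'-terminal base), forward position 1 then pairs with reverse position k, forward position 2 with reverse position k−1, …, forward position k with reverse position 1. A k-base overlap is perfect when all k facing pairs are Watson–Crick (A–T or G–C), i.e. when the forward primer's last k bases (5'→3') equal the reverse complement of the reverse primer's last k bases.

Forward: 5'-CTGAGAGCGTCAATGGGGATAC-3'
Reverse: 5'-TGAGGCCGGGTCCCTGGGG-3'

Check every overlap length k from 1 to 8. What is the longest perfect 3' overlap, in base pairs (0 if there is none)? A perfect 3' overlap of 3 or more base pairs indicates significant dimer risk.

Longest perfect overlap: 1 complementary base pair; below the dimer-risk threshold (threshold 3).

Last 8 bases (5'→3') — forward …GGGGATAC, reverse …CCCTGGGG.
Reverse complement of the reverse primer's last 8 bases: CCCCAGGG; its first k bases are the reverse complement of the reverse primer's last k bases, so a perfect k-base overlap needs the forward primer's last k bases to equal them.
Comparing (forward last k vs required): k=1: C vs C ✓; k=2: AC vs CC ✗; k=3: TAC vs CCC ✗; k=4: ATAC vs CCCC ✗; k=5: GATAC vs CCCCA ✗; k=6: GGATAC vs CCCCAG ✗; k=7: GGGATAC vs CCCCAGG ✗; k=8: GGGGATAC vs CCCCAGGG ✗.
Only k = 1 is perfect, so the longest perfect 3' overlap is 1.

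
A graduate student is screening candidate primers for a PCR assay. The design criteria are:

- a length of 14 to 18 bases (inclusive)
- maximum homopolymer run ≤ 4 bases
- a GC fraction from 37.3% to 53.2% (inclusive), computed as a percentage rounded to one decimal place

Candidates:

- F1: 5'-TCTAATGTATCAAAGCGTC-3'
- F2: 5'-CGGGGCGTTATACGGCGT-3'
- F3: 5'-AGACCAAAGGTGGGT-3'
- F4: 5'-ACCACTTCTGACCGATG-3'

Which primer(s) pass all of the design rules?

F4 only.

F1 (19 nt, A=6 T=6 G=3 C=4): length 19, outside 14–18 ✗; longest run = 3 ✓; GC 7/19 = 36.8%, outside 37.3–53.2% ✗ — fails.
F2 (18 nt, A=2 T=4 G=8 C=4): length 18 ✓; longest run = 4 ✓; GC 12/18 = 66.7%, outside 37.3–53.2% ✗ — fails.
F3 (15 nt, A=5 T=2 G=6 C=2): length 15 ✓; longest run = 3 ✓; GC 8/15 = 53.3%, outside 37.3–53.2% ✗ — fails.
F4 (17 nt, A=4 T=4 G=3 C=6): length 17 ✓; longest run = 2 ✓; GC 9/17 = 52.9% ✓ — passes.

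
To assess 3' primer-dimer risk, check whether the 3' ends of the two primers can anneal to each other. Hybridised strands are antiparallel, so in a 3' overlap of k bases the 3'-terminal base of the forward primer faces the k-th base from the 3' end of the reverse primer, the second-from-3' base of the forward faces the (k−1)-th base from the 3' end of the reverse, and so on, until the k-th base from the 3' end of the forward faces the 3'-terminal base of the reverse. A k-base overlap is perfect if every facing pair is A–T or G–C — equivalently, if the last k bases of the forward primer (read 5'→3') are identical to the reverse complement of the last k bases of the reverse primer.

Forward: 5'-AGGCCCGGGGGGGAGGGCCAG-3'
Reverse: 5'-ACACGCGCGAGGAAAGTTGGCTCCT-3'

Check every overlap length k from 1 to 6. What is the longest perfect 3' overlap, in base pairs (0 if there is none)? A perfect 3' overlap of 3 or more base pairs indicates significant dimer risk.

Last 6 bases (5'→3') — forward …GGCCAG, reverse …GCTCCT.
Reverse complement of the reverse primer's last 6 bases: AGGAGC; its first k bases are the reverse complement of the reverse primer's last k bases, so a perfect k-base overlap needs the forward primer's last k bases to equal them.
Comparing (forward last k vs required): k=1: G vs A ✗; k=2: AG vs AG ✓; k=3: CAG vs AGG ✗; k=4: CCAG vs AGGA ✗; k=5: GCCAG vs AGGAG ✗; k=6: GGCCAG vs AGGAGC ✗.
Only k = 2 is perfect, so the longest perfect 3' overlap is 2.

Longest perfect overlap: 2 complementary base pairs; below the dimer-risk threshold (threshold 3).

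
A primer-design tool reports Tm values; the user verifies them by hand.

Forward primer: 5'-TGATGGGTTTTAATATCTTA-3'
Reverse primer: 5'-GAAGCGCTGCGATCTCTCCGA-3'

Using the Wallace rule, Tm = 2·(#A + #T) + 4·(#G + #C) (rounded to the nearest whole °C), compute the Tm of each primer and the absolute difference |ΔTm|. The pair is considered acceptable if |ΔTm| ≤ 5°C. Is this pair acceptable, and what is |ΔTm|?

Forward: A=5 T=10 G=4 C=1 → Tm = 2·15 + 4·5 = 50°C.
Reverse: A=4 T=4 G=6 C=7 → Tm = 2·8 + 4·13 = 68°C.
|ΔTm| = |50 − 68| = 18°C, > 5°C.

|ΔTm| = 18°C; the pair is not acceptable.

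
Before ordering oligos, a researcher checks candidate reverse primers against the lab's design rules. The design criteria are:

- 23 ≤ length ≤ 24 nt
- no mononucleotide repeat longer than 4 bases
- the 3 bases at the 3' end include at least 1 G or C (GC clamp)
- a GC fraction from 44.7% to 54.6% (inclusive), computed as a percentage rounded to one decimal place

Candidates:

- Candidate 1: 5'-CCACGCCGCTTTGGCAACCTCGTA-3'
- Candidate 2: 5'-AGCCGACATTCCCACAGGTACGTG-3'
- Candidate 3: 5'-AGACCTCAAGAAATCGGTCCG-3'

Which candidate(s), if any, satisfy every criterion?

None of the candidates satisfy all criteria.

Candidate 1 (24 nt, A=4 T=5 G=5 C=10): length 24 ✓; longest run = 3 ✓; 3' end GTA has 1 G/C ✓; GC 15/24 = 62.5%, outside 44.7–54.6% ✗ — fails.
Candidate 2 (24 nt, A=6 T=4 G=6 C=8): length 24 ✓; longest run = 3 ✓; 3' end GTG has 2 G/C ✓; GC 14/24 = 58.3%, outside 44.7–54.6% ✗ — fails.
Candidate 3 (21 nt, A=7 T=3 G=5 C=6): length 21, outside 23–24 ✗; longest run = 3 ✓; 3' end CCG has 3 G/C ✓; GC 11/21 = 52.4% ✓ — fails.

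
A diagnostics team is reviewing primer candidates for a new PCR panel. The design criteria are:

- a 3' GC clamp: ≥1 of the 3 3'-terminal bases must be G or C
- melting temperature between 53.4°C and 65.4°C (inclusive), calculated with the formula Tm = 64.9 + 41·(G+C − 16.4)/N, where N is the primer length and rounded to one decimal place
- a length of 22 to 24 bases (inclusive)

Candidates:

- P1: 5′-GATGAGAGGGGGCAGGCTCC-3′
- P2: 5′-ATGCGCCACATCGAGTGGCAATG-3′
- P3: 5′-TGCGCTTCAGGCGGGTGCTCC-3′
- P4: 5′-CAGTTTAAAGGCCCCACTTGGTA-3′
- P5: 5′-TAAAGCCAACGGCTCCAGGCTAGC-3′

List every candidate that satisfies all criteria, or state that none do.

P1 (20 nt, A=4 T=2 G=10 C=4): 3' end TCC has 2 G/C ✓; Tm = 64.9 + 41·(14 − 16.4)/20 = 60.0°C ✓; length 20, outside 22–24 ✗ — fails.
P2 (23 nt, A=6 T=4 G=7 C=6): 3' end ATG has 1 G/C ✓; Tm = 64.9 + 41·(13 − 16.4)/23 = 58.8°C ✓; length 23 ✓ — passes.
P3 (21 nt, A=1 T=5 G=8 C=7): 3' end TCC has 2 G/C ✓; Tm = 64.9 + 41·(15 − 16.4)/21 = 62.2°C ✓; length 21, outside 22–24 ✗ — fails.
P4 (23 nt, A=6 T=6 G=5 C=6): 3' end GTA has 1 G/C ✓; Tm = 64.9 + 41·(11 − 16.4)/23 = 55.3°C ✓; length 23 ✓ — passes.
P5 (24 nt, A=7 T=3 G=6 C=8): 3' end AGC has 2 G/C ✓; Tm = 64.9 + 41·(14 − 16.4)/24 = 60.8°C ✓; length 24 ✓ — passes.

P2, P4 and P5.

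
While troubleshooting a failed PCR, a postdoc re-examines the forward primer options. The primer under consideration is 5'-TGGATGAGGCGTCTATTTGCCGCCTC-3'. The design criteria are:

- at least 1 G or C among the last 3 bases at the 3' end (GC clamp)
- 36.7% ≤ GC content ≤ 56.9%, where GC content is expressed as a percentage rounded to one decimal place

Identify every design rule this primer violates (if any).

Base counts: A=3, T=8, G=8, C=7 (length 26).
GC clamp: 3' end CTC has 2 G/C ✓
GC content: GC 15/26 = 57.7%, outside 36.7–56.9% ✗

Fails: GC content.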